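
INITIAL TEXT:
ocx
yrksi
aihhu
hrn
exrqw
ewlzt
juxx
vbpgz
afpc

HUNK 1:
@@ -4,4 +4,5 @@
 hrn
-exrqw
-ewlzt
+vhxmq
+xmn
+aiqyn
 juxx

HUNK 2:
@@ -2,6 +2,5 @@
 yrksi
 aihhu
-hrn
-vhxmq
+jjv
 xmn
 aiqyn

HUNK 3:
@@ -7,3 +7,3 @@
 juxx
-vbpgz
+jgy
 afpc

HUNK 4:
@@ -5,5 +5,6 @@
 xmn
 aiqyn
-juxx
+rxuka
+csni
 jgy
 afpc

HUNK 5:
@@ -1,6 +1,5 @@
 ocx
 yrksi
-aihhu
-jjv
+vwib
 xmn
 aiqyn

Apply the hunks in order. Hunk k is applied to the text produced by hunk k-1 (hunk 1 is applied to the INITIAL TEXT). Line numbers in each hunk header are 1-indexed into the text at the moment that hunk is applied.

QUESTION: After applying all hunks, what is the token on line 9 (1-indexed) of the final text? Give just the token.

Answer: afpc

Derivation:
Hunk 1: at line 4 remove [exrqw,ewlzt] add [vhxmq,xmn,aiqyn] -> 10 lines: ocx yrksi aihhu hrn vhxmq xmn aiqyn juxx vbpgz afpc
Hunk 2: at line 2 remove [hrn,vhxmq] add [jjv] -> 9 lines: ocx yrksi aihhu jjv xmn aiqyn juxx vbpgz afpc
Hunk 3: at line 7 remove [vbpgz] add [jgy] -> 9 lines: ocx yrksi aihhu jjv xmn aiqyn juxx jgy afpc
Hunk 4: at line 5 remove [juxx] add [rxuka,csni] -> 10 lines: ocx yrksi aihhu jjv xmn aiqyn rxuka csni jgy afpc
Hunk 5: at line 1 remove [aihhu,jjv] add [vwib] -> 9 lines: ocx yrksi vwib xmn aiqyn rxuka csni jgy afpc
Final line 9: afpc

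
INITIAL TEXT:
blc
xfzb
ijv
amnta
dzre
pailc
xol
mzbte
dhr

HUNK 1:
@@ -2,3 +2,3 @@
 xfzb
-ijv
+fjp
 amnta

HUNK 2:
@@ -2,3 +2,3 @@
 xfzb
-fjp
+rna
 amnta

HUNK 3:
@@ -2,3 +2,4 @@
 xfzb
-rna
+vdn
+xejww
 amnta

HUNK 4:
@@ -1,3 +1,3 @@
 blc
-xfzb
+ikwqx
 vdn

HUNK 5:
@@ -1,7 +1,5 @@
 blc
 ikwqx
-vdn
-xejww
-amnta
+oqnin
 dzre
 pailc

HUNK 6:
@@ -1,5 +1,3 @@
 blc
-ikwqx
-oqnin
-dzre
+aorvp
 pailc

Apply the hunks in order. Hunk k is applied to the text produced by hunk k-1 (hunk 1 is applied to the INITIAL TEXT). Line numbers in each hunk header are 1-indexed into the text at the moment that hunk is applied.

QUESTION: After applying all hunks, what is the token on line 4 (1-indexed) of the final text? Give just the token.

Hunk 1: at line 2 remove [ijv] add [fjp] -> 9 lines: blc xfzb fjp amnta dzre pailc xol mzbte dhr
Hunk 2: at line 2 remove [fjp] add [rna] -> 9 lines: blc xfzb rna amnta dzre pailc xol mzbte dhr
Hunk 3: at line 2 remove [rna] add [vdn,xejww] -> 10 lines: blc xfzb vdn xejww amnta dzre pailc xol mzbte dhr
Hunk 4: at line 1 remove [xfzb] add [ikwqx] -> 10 lines: blc ikwqx vdn xejww amnta dzre pailc xol mzbte dhr
Hunk 5: at line 1 remove [vdn,xejww,amnta] add [oqnin] -> 8 lines: blc ikwqx oqnin dzre pailc xol mzbte dhr
Hunk 6: at line 1 remove [ikwqx,oqnin,dzre] add [aorvp] -> 6 lines: blc aorvp pailc xol mzbte dhr
Final line 4: xol

Answer: xol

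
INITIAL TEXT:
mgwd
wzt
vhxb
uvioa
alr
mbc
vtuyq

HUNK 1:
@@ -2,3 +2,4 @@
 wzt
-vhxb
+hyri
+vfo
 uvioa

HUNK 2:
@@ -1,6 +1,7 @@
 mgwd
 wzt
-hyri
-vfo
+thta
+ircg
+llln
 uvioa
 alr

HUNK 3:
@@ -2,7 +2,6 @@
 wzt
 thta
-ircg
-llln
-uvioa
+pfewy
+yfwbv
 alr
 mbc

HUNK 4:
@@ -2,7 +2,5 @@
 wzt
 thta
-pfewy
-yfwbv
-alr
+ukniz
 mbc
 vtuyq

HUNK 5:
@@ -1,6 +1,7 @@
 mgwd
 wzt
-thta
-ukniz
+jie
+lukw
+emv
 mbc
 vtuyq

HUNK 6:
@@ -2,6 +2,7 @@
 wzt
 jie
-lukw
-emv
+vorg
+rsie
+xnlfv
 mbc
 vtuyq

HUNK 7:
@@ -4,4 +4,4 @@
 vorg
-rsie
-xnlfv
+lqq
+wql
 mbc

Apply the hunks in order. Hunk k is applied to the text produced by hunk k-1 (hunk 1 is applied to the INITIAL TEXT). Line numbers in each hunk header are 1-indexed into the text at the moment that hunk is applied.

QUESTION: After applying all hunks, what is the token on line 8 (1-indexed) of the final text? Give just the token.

Answer: vtuyq

Derivation:
Hunk 1: at line 2 remove [vhxb] add [hyri,vfo] -> 8 lines: mgwd wzt hyri vfo uvioa alr mbc vtuyq
Hunk 2: at line 1 remove [hyri,vfo] add [thta,ircg,llln] -> 9 lines: mgwd wzt thta ircg llln uvioa alr mbc vtuyq
Hunk 3: at line 2 remove [ircg,llln,uvioa] add [pfewy,yfwbv] -> 8 lines: mgwd wzt thta pfewy yfwbv alr mbc vtuyq
Hunk 4: at line 2 remove [pfewy,yfwbv,alr] add [ukniz] -> 6 lines: mgwd wzt thta ukniz mbc vtuyq
Hunk 5: at line 1 remove [thta,ukniz] add [jie,lukw,emv] -> 7 lines: mgwd wzt jie lukw emv mbc vtuyq
Hunk 6: at line 2 remove [lukw,emv] add [vorg,rsie,xnlfv] -> 8 lines: mgwd wzt jie vorg rsie xnlfv mbc vtuyq
Hunk 7: at line 4 remove [rsie,xnlfv] add [lqq,wql] -> 8 lines: mgwd wzt jie vorg lqq wql mbc vtuyq
Final line 8: vtuyq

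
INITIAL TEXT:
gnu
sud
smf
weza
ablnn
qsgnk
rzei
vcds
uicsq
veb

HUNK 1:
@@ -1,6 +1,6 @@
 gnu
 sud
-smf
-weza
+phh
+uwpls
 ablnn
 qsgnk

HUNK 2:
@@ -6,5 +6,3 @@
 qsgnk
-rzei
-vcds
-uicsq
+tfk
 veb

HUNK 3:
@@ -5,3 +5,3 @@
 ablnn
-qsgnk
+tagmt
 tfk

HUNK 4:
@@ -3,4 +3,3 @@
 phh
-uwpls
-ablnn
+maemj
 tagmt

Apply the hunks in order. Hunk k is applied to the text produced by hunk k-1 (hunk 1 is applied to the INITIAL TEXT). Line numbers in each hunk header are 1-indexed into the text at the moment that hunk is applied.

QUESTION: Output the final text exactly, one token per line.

Answer: gnu
sud
phh
maemj
tagmt
tfk
veb

Derivation:
Hunk 1: at line 1 remove [smf,weza] add [phh,uwpls] -> 10 lines: gnu sud phh uwpls ablnn qsgnk rzei vcds uicsq veb
Hunk 2: at line 6 remove [rzei,vcds,uicsq] add [tfk] -> 8 lines: gnu sud phh uwpls ablnn qsgnk tfk veb
Hunk 3: at line 5 remove [qsgnk] add [tagmt] -> 8 lines: gnu sud phh uwpls ablnn tagmt tfk veb
Hunk 4: at line 3 remove [uwpls,ablnn] add [maemj] -> 7 lines: gnu sud phh maemj tagmt tfk veb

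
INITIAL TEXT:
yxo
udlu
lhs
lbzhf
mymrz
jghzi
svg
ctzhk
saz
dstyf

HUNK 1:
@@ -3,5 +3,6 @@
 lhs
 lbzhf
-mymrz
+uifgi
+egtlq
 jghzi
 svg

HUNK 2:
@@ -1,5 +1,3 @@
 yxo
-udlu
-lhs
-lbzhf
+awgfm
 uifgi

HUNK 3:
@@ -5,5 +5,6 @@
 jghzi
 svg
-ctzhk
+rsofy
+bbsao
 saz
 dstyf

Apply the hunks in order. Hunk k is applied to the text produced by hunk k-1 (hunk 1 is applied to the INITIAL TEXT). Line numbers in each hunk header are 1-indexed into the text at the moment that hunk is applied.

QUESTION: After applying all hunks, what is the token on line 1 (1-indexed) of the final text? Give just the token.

Hunk 1: at line 3 remove [mymrz] add [uifgi,egtlq] -> 11 lines: yxo udlu lhs lbzhf uifgi egtlq jghzi svg ctzhk saz dstyf
Hunk 2: at line 1 remove [udlu,lhs,lbzhf] add [awgfm] -> 9 lines: yxo awgfm uifgi egtlq jghzi svg ctzhk saz dstyf
Hunk 3: at line 5 remove [ctzhk] add [rsofy,bbsao] -> 10 lines: yxo awgfm uifgi egtlq jghzi svg rsofy bbsao saz dstyf
Final line 1: yxo

Answer: yxo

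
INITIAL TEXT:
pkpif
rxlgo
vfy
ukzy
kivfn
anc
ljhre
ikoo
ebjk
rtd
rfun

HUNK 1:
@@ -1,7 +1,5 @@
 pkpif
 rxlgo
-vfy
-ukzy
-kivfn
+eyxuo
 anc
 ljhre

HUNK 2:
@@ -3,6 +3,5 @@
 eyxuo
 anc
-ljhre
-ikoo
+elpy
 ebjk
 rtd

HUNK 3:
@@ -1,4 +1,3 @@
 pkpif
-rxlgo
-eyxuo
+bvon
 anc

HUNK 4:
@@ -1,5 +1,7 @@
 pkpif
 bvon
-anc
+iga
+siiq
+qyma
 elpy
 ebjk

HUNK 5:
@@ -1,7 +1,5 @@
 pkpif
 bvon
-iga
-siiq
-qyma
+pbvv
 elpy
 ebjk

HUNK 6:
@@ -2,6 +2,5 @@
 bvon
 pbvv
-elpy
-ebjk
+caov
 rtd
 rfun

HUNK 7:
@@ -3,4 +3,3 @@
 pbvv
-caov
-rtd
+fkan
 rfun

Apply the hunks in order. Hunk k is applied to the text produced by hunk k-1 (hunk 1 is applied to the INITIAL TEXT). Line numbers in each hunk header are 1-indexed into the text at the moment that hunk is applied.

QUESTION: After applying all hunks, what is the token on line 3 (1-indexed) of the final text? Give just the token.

Hunk 1: at line 1 remove [vfy,ukzy,kivfn] add [eyxuo] -> 9 lines: pkpif rxlgo eyxuo anc ljhre ikoo ebjk rtd rfun
Hunk 2: at line 3 remove [ljhre,ikoo] add [elpy] -> 8 lines: pkpif rxlgo eyxuo anc elpy ebjk rtd rfun
Hunk 3: at line 1 remove [rxlgo,eyxuo] add [bvon] -> 7 lines: pkpif bvon anc elpy ebjk rtd rfun
Hunk 4: at line 1 remove [anc] add [iga,siiq,qyma] -> 9 lines: pkpif bvon iga siiq qyma elpy ebjk rtd rfun
Hunk 5: at line 1 remove [iga,siiq,qyma] add [pbvv] -> 7 lines: pkpif bvon pbvv elpy ebjk rtd rfun
Hunk 6: at line 2 remove [elpy,ebjk] add [caov] -> 6 lines: pkpif bvon pbvv caov rtd rfun
Hunk 7: at line 3 remove [caov,rtd] add [fkan] -> 5 lines: pkpif bvon pbvv fkan rfun
Final line 3: pbvv

Answer: pbvv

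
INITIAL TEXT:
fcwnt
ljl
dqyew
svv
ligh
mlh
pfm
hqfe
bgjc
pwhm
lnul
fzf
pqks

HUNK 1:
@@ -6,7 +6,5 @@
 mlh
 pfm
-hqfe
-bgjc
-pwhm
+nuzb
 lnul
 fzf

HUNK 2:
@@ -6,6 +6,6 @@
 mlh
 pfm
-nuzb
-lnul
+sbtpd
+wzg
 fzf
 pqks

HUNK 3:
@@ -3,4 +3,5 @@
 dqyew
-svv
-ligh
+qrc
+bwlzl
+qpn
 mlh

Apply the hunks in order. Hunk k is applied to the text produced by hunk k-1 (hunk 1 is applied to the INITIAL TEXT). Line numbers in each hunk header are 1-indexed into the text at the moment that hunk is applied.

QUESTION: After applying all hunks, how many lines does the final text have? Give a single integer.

Hunk 1: at line 6 remove [hqfe,bgjc,pwhm] add [nuzb] -> 11 lines: fcwnt ljl dqyew svv ligh mlh pfm nuzb lnul fzf pqks
Hunk 2: at line 6 remove [nuzb,lnul] add [sbtpd,wzg] -> 11 lines: fcwnt ljl dqyew svv ligh mlh pfm sbtpd wzg fzf pqks
Hunk 3: at line 3 remove [svv,ligh] add [qrc,bwlzl,qpn] -> 12 lines: fcwnt ljl dqyew qrc bwlzl qpn mlh pfm sbtpd wzg fzf pqks
Final line count: 12

Answer: 12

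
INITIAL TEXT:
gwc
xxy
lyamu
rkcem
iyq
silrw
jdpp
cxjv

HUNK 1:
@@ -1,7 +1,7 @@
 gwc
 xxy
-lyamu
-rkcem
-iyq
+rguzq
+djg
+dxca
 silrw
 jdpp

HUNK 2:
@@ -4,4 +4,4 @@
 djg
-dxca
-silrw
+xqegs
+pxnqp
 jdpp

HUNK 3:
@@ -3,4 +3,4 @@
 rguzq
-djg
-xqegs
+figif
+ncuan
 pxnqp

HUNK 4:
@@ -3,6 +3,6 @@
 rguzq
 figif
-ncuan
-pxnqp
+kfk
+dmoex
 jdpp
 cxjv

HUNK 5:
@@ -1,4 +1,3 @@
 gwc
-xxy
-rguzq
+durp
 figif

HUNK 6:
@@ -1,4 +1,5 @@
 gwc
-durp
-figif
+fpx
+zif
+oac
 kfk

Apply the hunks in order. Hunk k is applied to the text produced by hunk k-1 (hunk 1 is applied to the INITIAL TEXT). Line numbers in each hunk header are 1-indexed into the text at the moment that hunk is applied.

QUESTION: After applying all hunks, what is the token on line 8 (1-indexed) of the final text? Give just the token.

Hunk 1: at line 1 remove [lyamu,rkcem,iyq] add [rguzq,djg,dxca] -> 8 lines: gwc xxy rguzq djg dxca silrw jdpp cxjv
Hunk 2: at line 4 remove [dxca,silrw] add [xqegs,pxnqp] -> 8 lines: gwc xxy rguzq djg xqegs pxnqp jdpp cxjv
Hunk 3: at line 3 remove [djg,xqegs] add [figif,ncuan] -> 8 lines: gwc xxy rguzq figif ncuan pxnqp jdpp cxjv
Hunk 4: at line 3 remove [ncuan,pxnqp] add [kfk,dmoex] -> 8 lines: gwc xxy rguzq figif kfk dmoex jdpp cxjv
Hunk 5: at line 1 remove [xxy,rguzq] add [durp] -> 7 lines: gwc durp figif kfk dmoex jdpp cxjv
Hunk 6: at line 1 remove [durp,figif] add [fpx,zif,oac] -> 8 lines: gwc fpx zif oac kfk dmoex jdpp cxjv
Final line 8: cxjv

Answer: cxjv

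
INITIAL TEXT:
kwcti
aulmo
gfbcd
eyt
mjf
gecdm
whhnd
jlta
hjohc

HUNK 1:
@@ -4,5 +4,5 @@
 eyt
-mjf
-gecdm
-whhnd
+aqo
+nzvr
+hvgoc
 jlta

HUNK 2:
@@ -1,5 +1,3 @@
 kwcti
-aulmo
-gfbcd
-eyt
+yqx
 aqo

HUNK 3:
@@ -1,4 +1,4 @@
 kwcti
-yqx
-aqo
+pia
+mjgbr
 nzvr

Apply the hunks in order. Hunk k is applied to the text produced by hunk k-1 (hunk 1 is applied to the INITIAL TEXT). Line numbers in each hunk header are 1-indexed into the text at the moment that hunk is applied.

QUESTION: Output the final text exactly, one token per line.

Hunk 1: at line 4 remove [mjf,gecdm,whhnd] add [aqo,nzvr,hvgoc] -> 9 lines: kwcti aulmo gfbcd eyt aqo nzvr hvgoc jlta hjohc
Hunk 2: at line 1 remove [aulmo,gfbcd,eyt] add [yqx] -> 7 lines: kwcti yqx aqo nzvr hvgoc jlta hjohc
Hunk 3: at line 1 remove [yqx,aqo] add [pia,mjgbr] -> 7 lines: kwcti pia mjgbr nzvr hvgoc jlta hjohc

Answer: kwcti
pia
mjgbr
nzvr
hvgoc
jlta
hjohc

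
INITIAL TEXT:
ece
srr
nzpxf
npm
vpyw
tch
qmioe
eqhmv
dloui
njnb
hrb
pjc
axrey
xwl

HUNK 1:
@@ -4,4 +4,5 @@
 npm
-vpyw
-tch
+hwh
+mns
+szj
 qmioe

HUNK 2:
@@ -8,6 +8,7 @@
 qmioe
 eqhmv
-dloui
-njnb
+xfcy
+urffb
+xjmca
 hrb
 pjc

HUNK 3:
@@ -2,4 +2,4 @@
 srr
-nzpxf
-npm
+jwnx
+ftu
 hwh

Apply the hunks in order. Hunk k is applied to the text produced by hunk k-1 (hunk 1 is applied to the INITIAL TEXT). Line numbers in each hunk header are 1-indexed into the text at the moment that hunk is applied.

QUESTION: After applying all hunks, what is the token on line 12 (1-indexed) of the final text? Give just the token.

Answer: xjmca

Derivation:
Hunk 1: at line 4 remove [vpyw,tch] add [hwh,mns,szj] -> 15 lines: ece srr nzpxf npm hwh mns szj qmioe eqhmv dloui njnb hrb pjc axrey xwl
Hunk 2: at line 8 remove [dloui,njnb] add [xfcy,urffb,xjmca] -> 16 lines: ece srr nzpxf npm hwh mns szj qmioe eqhmv xfcy urffb xjmca hrb pjc axrey xwl
Hunk 3: at line 2 remove [nzpxf,npm] add [jwnx,ftu] -> 16 lines: ece srr jwnx ftu hwh mns szj qmioe eqhmv xfcy urffb xjmca hrb pjc axrey xwl
Final line 12: xjmca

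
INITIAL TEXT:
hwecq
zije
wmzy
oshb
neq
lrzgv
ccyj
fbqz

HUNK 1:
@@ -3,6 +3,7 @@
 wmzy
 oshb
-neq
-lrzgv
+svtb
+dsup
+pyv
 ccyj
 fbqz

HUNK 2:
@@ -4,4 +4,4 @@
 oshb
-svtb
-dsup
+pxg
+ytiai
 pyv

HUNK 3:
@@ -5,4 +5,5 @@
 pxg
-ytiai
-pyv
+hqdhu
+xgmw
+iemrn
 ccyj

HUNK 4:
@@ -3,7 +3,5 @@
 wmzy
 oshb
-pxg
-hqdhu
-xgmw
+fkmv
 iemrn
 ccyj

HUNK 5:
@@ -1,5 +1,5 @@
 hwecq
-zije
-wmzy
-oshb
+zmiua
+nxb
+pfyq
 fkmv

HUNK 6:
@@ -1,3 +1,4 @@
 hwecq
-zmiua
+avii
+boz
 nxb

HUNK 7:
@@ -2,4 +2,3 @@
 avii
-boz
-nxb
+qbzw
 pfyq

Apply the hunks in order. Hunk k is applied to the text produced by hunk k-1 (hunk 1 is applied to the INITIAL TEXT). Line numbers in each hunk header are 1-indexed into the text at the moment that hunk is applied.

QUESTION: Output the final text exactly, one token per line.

Hunk 1: at line 3 remove [neq,lrzgv] add [svtb,dsup,pyv] -> 9 lines: hwecq zije wmzy oshb svtb dsup pyv ccyj fbqz
Hunk 2: at line 4 remove [svtb,dsup] add [pxg,ytiai] -> 9 lines: hwecq zije wmzy oshb pxg ytiai pyv ccyj fbqz
Hunk 3: at line 5 remove [ytiai,pyv] add [hqdhu,xgmw,iemrn] -> 10 lines: hwecq zije wmzy oshb pxg hqdhu xgmw iemrn ccyj fbqz
Hunk 4: at line 3 remove [pxg,hqdhu,xgmw] add [fkmv] -> 8 lines: hwecq zije wmzy oshb fkmv iemrn ccyj fbqz
Hunk 5: at line 1 remove [zije,wmzy,oshb] add [zmiua,nxb,pfyq] -> 8 lines: hwecq zmiua nxb pfyq fkmv iemrn ccyj fbqz
Hunk 6: at line 1 remove [zmiua] add [avii,boz] -> 9 lines: hwecq avii boz nxb pfyq fkmv iemrn ccyj fbqz
Hunk 7: at line 2 remove [boz,nxb] add [qbzw] -> 8 lines: hwecq avii qbzw pfyq fkmv iemrn ccyj fbqz

Answer: hwecq
avii
qbzw
pfyq
fkmv
iemrn
ccyj
fbqz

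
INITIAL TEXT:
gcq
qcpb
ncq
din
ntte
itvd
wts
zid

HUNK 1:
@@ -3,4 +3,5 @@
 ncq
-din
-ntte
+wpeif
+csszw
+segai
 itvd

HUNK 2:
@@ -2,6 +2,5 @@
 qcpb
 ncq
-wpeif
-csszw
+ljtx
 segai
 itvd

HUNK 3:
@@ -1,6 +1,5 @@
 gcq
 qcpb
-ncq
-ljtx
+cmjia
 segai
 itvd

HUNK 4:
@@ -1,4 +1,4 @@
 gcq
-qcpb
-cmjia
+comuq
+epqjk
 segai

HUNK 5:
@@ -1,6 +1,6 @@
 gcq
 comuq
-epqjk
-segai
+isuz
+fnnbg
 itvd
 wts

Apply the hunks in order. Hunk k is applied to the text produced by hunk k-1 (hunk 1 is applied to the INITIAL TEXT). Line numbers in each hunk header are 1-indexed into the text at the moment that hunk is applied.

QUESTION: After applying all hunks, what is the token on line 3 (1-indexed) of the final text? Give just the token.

Hunk 1: at line 3 remove [din,ntte] add [wpeif,csszw,segai] -> 9 lines: gcq qcpb ncq wpeif csszw segai itvd wts zid
Hunk 2: at line 2 remove [wpeif,csszw] add [ljtx] -> 8 lines: gcq qcpb ncq ljtx segai itvd wts zid
Hunk 3: at line 1 remove [ncq,ljtx] add [cmjia] -> 7 lines: gcq qcpb cmjia segai itvd wts zid
Hunk 4: at line 1 remove [qcpb,cmjia] add [comuq,epqjk] -> 7 lines: gcq comuq epqjk segai itvd wts zid
Hunk 5: at line 1 remove [epqjk,segai] add [isuz,fnnbg] -> 7 lines: gcq comuq isuz fnnbg itvd wts zid
Final line 3: isuz

Answer: isuz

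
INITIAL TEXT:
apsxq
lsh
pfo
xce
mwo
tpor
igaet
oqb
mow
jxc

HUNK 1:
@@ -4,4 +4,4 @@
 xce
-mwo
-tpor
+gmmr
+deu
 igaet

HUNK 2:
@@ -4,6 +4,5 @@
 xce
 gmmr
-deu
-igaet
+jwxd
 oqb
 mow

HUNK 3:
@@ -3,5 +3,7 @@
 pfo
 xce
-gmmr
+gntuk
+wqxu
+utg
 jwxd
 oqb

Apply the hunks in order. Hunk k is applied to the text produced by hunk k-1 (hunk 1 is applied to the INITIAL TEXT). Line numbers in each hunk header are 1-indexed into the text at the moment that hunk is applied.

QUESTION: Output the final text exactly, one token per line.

Answer: apsxq
lsh
pfo
xce
gntuk
wqxu
utg
jwxd
oqb
mow
jxc

Derivation:
Hunk 1: at line 4 remove [mwo,tpor] add [gmmr,deu] -> 10 lines: apsxq lsh pfo xce gmmr deu igaet oqb mow jxc
Hunk 2: at line 4 remove [deu,igaet] add [jwxd] -> 9 lines: apsxq lsh pfo xce gmmr jwxd oqb mow jxc
Hunk 3: at line 3 remove [gmmr] add [gntuk,wqxu,utg] -> 11 lines: apsxq lsh pfo xce gntuk wqxu utg jwxd oqb mow jxc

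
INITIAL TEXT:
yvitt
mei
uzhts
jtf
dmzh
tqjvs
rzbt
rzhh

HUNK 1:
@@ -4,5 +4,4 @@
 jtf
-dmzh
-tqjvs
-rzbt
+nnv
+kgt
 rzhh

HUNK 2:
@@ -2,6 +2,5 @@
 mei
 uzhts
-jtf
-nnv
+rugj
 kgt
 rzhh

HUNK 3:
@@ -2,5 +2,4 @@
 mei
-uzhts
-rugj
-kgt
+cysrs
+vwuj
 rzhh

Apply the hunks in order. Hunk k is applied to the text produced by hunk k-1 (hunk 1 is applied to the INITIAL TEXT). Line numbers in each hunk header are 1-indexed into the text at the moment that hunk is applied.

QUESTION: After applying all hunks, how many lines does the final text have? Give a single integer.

Hunk 1: at line 4 remove [dmzh,tqjvs,rzbt] add [nnv,kgt] -> 7 lines: yvitt mei uzhts jtf nnv kgt rzhh
Hunk 2: at line 2 remove [jtf,nnv] add [rugj] -> 6 lines: yvitt mei uzhts rugj kgt rzhh
Hunk 3: at line 2 remove [uzhts,rugj,kgt] add [cysrs,vwuj] -> 5 lines: yvitt mei cysrs vwuj rzhh
Final line count: 5

Answer: 5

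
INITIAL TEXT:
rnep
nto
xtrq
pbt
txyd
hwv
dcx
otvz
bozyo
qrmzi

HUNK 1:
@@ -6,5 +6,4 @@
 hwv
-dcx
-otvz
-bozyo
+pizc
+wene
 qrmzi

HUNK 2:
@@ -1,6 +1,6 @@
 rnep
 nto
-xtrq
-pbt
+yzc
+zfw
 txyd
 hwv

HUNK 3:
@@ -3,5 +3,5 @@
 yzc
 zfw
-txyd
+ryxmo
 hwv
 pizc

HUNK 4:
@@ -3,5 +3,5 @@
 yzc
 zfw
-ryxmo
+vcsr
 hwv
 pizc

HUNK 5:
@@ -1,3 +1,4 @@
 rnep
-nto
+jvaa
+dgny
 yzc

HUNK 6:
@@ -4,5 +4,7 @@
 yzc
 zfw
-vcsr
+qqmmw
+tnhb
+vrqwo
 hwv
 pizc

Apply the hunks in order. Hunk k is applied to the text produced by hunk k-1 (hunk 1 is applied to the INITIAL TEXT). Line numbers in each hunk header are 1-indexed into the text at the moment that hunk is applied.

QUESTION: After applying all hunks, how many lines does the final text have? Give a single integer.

Hunk 1: at line 6 remove [dcx,otvz,bozyo] add [pizc,wene] -> 9 lines: rnep nto xtrq pbt txyd hwv pizc wene qrmzi
Hunk 2: at line 1 remove [xtrq,pbt] add [yzc,zfw] -> 9 lines: rnep nto yzc zfw txyd hwv pizc wene qrmzi
Hunk 3: at line 3 remove [txyd] add [ryxmo] -> 9 lines: rnep nto yzc zfw ryxmo hwv pizc wene qrmzi
Hunk 4: at line 3 remove [ryxmo] add [vcsr] -> 9 lines: rnep nto yzc zfw vcsr hwv pizc wene qrmzi
Hunk 5: at line 1 remove [nto] add [jvaa,dgny] -> 10 lines: rnep jvaa dgny yzc zfw vcsr hwv pizc wene qrmzi
Hunk 6: at line 4 remove [vcsr] add [qqmmw,tnhb,vrqwo] -> 12 lines: rnep jvaa dgny yzc zfw qqmmw tnhb vrqwo hwv pizc wene qrmzi
Final line count: 12

Answer: 12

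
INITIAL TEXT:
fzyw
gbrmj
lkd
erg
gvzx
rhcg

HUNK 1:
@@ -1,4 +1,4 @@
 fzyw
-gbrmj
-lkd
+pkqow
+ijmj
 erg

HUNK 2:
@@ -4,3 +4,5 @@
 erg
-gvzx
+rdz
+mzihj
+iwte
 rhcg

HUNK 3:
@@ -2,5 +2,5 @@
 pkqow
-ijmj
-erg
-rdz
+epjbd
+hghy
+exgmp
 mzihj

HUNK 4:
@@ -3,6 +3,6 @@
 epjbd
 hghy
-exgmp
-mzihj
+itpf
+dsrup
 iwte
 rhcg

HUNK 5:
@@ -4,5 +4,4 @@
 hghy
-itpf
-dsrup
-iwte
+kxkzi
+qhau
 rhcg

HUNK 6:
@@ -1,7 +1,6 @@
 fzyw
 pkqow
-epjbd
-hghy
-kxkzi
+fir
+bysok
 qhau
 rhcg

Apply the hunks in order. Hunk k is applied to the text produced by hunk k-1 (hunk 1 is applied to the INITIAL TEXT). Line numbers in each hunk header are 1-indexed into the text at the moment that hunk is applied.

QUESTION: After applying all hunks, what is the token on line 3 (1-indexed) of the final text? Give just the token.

Answer: fir

Derivation:
Hunk 1: at line 1 remove [gbrmj,lkd] add [pkqow,ijmj] -> 6 lines: fzyw pkqow ijmj erg gvzx rhcg
Hunk 2: at line 4 remove [gvzx] add [rdz,mzihj,iwte] -> 8 lines: fzyw pkqow ijmj erg rdz mzihj iwte rhcg
Hunk 3: at line 2 remove [ijmj,erg,rdz] add [epjbd,hghy,exgmp] -> 8 lines: fzyw pkqow epjbd hghy exgmp mzihj iwte rhcg
Hunk 4: at line 3 remove [exgmp,mzihj] add [itpf,dsrup] -> 8 lines: fzyw pkqow epjbd hghy itpf dsrup iwte rhcg
Hunk 5: at line 4 remove [itpf,dsrup,iwte] add [kxkzi,qhau] -> 7 lines: fzyw pkqow epjbd hghy kxkzi qhau rhcg
Hunk 6: at line 1 remove [epjbd,hghy,kxkzi] add [fir,bysok] -> 6 lines: fzyw pkqow fir bysok qhau rhcg
Final line 3: fir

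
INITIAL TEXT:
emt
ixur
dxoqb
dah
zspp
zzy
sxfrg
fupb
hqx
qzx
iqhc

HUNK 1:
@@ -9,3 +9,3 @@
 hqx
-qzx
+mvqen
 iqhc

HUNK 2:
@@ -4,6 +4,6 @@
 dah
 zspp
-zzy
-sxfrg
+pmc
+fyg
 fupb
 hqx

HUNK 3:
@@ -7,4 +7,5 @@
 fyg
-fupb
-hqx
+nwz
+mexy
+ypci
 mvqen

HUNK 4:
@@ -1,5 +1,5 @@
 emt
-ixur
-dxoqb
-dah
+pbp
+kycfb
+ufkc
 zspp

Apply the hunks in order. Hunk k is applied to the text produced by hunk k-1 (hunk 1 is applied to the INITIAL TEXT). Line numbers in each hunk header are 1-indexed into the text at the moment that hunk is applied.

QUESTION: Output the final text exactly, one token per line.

Answer: emt
pbp
kycfb
ufkc
zspp
pmc
fyg
nwz
mexy
ypci
mvqen
iqhc

Derivation:
Hunk 1: at line 9 remove [qzx] add [mvqen] -> 11 lines: emt ixur dxoqb dah zspp zzy sxfrg fupb hqx mvqen iqhc
Hunk 2: at line 4 remove [zzy,sxfrg] add [pmc,fyg] -> 11 lines: emt ixur dxoqb dah zspp pmc fyg fupb hqx mvqen iqhc
Hunk 3: at line 7 remove [fupb,hqx] add [nwz,mexy,ypci] -> 12 lines: emt ixur dxoqb dah zspp pmc fyg nwz mexy ypci mvqen iqhc
Hunk 4: at line 1 remove [ixur,dxoqb,dah] add [pbp,kycfb,ufkc] -> 12 lines: emt pbp kycfb ufkc zspp pmc fyg nwz mexy ypci mvqen iqhc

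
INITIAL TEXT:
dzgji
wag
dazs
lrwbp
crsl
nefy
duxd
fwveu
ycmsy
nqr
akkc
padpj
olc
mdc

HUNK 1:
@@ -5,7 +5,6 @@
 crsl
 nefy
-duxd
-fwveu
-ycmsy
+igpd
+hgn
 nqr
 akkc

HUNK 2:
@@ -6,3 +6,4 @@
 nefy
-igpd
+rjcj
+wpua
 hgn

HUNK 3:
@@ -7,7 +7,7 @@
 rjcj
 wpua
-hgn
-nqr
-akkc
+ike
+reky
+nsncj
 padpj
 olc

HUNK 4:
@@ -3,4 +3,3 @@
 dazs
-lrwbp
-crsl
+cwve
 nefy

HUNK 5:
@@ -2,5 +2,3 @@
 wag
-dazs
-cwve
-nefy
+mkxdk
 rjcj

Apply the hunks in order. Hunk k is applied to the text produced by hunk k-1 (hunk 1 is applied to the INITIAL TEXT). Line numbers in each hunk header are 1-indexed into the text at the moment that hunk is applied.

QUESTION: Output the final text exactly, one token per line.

Hunk 1: at line 5 remove [duxd,fwveu,ycmsy] add [igpd,hgn] -> 13 lines: dzgji wag dazs lrwbp crsl nefy igpd hgn nqr akkc padpj olc mdc
Hunk 2: at line 6 remove [igpd] add [rjcj,wpua] -> 14 lines: dzgji wag dazs lrwbp crsl nefy rjcj wpua hgn nqr akkc padpj olc mdc
Hunk 3: at line 7 remove [hgn,nqr,akkc] add [ike,reky,nsncj] -> 14 lines: dzgji wag dazs lrwbp crsl nefy rjcj wpua ike reky nsncj padpj olc mdc
Hunk 4: at line 3 remove [lrwbp,crsl] add [cwve] -> 13 lines: dzgji wag dazs cwve nefy rjcj wpua ike reky nsncj padpj olc mdc
Hunk 5: at line 2 remove [dazs,cwve,nefy] add [mkxdk] -> 11 lines: dzgji wag mkxdk rjcj wpua ike reky nsncj padpj olc mdc

Answer: dzgji
wag
mkxdk
rjcj
wpua
ike
reky
nsncj
padpj
olc
mdc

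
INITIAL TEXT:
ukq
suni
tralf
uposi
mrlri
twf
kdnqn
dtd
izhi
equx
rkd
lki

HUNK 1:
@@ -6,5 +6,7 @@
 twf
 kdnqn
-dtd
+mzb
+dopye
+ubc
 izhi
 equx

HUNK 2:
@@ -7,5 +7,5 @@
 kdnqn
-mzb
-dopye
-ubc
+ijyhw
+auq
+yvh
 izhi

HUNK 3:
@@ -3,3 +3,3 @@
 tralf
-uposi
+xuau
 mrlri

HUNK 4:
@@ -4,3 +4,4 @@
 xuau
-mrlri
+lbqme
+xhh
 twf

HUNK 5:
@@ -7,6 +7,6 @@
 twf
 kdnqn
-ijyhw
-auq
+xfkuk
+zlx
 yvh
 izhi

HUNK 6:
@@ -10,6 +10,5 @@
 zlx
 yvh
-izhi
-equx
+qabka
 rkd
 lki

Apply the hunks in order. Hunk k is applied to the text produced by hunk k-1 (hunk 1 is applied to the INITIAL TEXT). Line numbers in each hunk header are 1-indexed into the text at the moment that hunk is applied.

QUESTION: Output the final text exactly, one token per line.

Hunk 1: at line 6 remove [dtd] add [mzb,dopye,ubc] -> 14 lines: ukq suni tralf uposi mrlri twf kdnqn mzb dopye ubc izhi equx rkd lki
Hunk 2: at line 7 remove [mzb,dopye,ubc] add [ijyhw,auq,yvh] -> 14 lines: ukq suni tralf uposi mrlri twf kdnqn ijyhw auq yvh izhi equx rkd lki
Hunk 3: at line 3 remove [uposi] add [xuau] -> 14 lines: ukq suni tralf xuau mrlri twf kdnqn ijyhw auq yvh izhi equx rkd lki
Hunk 4: at line 4 remove [mrlri] add [lbqme,xhh] -> 15 lines: ukq suni tralf xuau lbqme xhh twf kdnqn ijyhw auq yvh izhi equx rkd lki
Hunk 5: at line 7 remove [ijyhw,auq] add [xfkuk,zlx] -> 15 lines: ukq suni tralf xuau lbqme xhh twf kdnqn xfkuk zlx yvh izhi equx rkd lki
Hunk 6: at line 10 remove [izhi,equx] add [qabka] -> 14 lines: ukq suni tralf xuau lbqme xhh twf kdnqn xfkuk zlx yvh qabka rkd lki

Answer: ukq
suni
tralf
xuau
lbqme
xhh
twf
kdnqn
xfkuk
zlx
yvh
qabka
rkd
lki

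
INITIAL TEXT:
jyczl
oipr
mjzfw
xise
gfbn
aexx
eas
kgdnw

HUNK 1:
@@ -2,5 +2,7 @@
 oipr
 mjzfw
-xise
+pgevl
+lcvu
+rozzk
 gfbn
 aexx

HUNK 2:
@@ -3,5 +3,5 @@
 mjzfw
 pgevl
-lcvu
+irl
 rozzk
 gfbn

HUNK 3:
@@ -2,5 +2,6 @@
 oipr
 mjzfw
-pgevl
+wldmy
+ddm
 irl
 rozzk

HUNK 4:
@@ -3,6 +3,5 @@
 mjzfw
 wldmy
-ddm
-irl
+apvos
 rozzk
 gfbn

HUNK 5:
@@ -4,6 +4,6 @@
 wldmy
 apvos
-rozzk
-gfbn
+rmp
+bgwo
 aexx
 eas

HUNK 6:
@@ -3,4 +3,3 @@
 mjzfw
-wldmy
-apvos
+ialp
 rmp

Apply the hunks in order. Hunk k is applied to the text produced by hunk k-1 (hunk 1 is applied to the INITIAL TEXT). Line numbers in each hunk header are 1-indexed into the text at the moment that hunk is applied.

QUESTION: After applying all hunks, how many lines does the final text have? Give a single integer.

Hunk 1: at line 2 remove [xise] add [pgevl,lcvu,rozzk] -> 10 lines: jyczl oipr mjzfw pgevl lcvu rozzk gfbn aexx eas kgdnw
Hunk 2: at line 3 remove [lcvu] add [irl] -> 10 lines: jyczl oipr mjzfw pgevl irl rozzk gfbn aexx eas kgdnw
Hunk 3: at line 2 remove [pgevl] add [wldmy,ddm] -> 11 lines: jyczl oipr mjzfw wldmy ddm irl rozzk gfbn aexx eas kgdnw
Hunk 4: at line 3 remove [ddm,irl] add [apvos] -> 10 lines: jyczl oipr mjzfw wldmy apvos rozzk gfbn aexx eas kgdnw
Hunk 5: at line 4 remove [rozzk,gfbn] add [rmp,bgwo] -> 10 lines: jyczl oipr mjzfw wldmy apvos rmp bgwo aexx eas kgdnw
Hunk 6: at line 3 remove [wldmy,apvos] add [ialp] -> 9 lines: jyczl oipr mjzfw ialp rmp bgwo aexx eas kgdnw
Final line count: 9

Answer: 9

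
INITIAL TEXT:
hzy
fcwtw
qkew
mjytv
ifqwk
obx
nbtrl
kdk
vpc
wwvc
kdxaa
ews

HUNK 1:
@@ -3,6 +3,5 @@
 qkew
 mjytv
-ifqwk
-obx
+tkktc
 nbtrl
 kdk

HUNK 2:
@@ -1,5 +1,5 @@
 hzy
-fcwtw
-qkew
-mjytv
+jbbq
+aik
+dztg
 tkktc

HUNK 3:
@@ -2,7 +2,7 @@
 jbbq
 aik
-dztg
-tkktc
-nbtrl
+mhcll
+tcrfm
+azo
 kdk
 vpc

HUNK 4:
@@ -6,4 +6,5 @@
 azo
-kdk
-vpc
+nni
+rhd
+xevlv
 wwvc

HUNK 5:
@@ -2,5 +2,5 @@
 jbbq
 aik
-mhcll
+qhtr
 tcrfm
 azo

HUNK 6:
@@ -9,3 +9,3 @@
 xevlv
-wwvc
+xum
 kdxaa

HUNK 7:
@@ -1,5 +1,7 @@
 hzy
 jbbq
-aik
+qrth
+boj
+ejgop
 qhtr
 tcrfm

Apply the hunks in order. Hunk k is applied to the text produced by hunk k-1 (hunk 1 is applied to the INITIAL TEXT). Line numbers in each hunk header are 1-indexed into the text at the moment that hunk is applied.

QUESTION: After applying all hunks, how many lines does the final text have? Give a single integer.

Answer: 14

Derivation:
Hunk 1: at line 3 remove [ifqwk,obx] add [tkktc] -> 11 lines: hzy fcwtw qkew mjytv tkktc nbtrl kdk vpc wwvc kdxaa ews
Hunk 2: at line 1 remove [fcwtw,qkew,mjytv] add [jbbq,aik,dztg] -> 11 lines: hzy jbbq aik dztg tkktc nbtrl kdk vpc wwvc kdxaa ews
Hunk 3: at line 2 remove [dztg,tkktc,nbtrl] add [mhcll,tcrfm,azo] -> 11 lines: hzy jbbq aik mhcll tcrfm azo kdk vpc wwvc kdxaa ews
Hunk 4: at line 6 remove [kdk,vpc] add [nni,rhd,xevlv] -> 12 lines: hzy jbbq aik mhcll tcrfm azo nni rhd xevlv wwvc kdxaa ews
Hunk 5: at line 2 remove [mhcll] add [qhtr] -> 12 lines: hzy jbbq aik qhtr tcrfm azo nni rhd xevlv wwvc kdxaa ews
Hunk 6: at line 9 remove [wwvc] add [xum] -> 12 lines: hzy jbbq aik qhtr tcrfm azo nni rhd xevlv xum kdxaa ews
Hunk 7: at line 1 remove [aik] add [qrth,boj,ejgop] -> 14 lines: hzy jbbq qrth boj ejgop qhtr tcrfm azo nni rhd xevlv xum kdxaa ews
Final line count: 14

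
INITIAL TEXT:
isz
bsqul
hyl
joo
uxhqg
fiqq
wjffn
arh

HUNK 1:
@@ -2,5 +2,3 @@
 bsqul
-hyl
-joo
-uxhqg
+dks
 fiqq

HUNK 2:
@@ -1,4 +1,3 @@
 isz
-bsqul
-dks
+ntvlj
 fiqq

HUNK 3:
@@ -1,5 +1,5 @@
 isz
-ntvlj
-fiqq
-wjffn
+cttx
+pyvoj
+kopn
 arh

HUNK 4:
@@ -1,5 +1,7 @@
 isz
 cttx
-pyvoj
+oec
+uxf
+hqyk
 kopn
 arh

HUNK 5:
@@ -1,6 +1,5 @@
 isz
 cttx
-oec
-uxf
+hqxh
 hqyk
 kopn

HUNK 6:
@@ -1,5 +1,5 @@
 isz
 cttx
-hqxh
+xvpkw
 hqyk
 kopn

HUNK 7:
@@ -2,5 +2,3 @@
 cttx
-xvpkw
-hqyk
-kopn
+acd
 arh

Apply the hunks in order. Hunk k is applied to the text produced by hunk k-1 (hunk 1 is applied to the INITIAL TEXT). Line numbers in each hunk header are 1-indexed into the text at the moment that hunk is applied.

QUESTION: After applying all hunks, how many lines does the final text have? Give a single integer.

Hunk 1: at line 2 remove [hyl,joo,uxhqg] add [dks] -> 6 lines: isz bsqul dks fiqq wjffn arh
Hunk 2: at line 1 remove [bsqul,dks] add [ntvlj] -> 5 lines: isz ntvlj fiqq wjffn arh
Hunk 3: at line 1 remove [ntvlj,fiqq,wjffn] add [cttx,pyvoj,kopn] -> 5 lines: isz cttx pyvoj kopn arh
Hunk 4: at line 1 remove [pyvoj] add [oec,uxf,hqyk] -> 7 lines: isz cttx oec uxf hqyk kopn arh
Hunk 5: at line 1 remove [oec,uxf] add [hqxh] -> 6 lines: isz cttx hqxh hqyk kopn arh
Hunk 6: at line 1 remove [hqxh] add [xvpkw] -> 6 lines: isz cttx xvpkw hqyk kopn arh
Hunk 7: at line 2 remove [xvpkw,hqyk,kopn] add [acd] -> 4 lines: isz cttx acd arh
Final line count: 4

Answer: 4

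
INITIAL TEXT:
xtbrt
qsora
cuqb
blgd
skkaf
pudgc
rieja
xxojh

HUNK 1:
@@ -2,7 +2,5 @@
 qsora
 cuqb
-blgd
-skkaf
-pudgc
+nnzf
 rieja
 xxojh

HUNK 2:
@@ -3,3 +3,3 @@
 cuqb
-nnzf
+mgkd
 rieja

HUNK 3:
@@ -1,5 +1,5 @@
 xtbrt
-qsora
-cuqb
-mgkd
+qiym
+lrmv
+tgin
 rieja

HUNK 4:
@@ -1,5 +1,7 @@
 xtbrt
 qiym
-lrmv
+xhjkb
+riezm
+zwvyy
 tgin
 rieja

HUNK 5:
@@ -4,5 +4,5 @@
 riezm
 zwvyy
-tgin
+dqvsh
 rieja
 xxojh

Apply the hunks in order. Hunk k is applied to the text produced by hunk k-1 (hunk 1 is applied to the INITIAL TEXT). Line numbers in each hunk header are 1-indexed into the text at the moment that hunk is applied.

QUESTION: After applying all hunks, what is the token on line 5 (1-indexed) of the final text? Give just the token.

Hunk 1: at line 2 remove [blgd,skkaf,pudgc] add [nnzf] -> 6 lines: xtbrt qsora cuqb nnzf rieja xxojh
Hunk 2: at line 3 remove [nnzf] add [mgkd] -> 6 lines: xtbrt qsora cuqb mgkd rieja xxojh
Hunk 3: at line 1 remove [qsora,cuqb,mgkd] add [qiym,lrmv,tgin] -> 6 lines: xtbrt qiym lrmv tgin rieja xxojh
Hunk 4: at line 1 remove [lrmv] add [xhjkb,riezm,zwvyy] -> 8 lines: xtbrt qiym xhjkb riezm zwvyy tgin rieja xxojh
Hunk 5: at line 4 remove [tgin] add [dqvsh] -> 8 lines: xtbrt qiym xhjkb riezm zwvyy dqvsh rieja xxojh
Final line 5: zwvyy

Answer: zwvyy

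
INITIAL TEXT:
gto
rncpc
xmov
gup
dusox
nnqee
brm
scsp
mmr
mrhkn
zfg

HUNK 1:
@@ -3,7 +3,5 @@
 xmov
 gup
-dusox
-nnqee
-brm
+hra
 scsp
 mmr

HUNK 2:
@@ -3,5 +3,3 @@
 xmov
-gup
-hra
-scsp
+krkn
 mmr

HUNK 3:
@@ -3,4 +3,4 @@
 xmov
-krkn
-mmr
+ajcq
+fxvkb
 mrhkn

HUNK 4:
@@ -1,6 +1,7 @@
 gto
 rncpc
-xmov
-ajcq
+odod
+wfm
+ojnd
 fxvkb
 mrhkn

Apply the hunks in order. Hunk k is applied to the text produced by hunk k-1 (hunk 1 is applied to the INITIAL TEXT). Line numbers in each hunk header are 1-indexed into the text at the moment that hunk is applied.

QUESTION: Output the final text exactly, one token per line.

Answer: gto
rncpc
odod
wfm
ojnd
fxvkb
mrhkn
zfg

Derivation:
Hunk 1: at line 3 remove [dusox,nnqee,brm] add [hra] -> 9 lines: gto rncpc xmov gup hra scsp mmr mrhkn zfg
Hunk 2: at line 3 remove [gup,hra,scsp] add [krkn] -> 7 lines: gto rncpc xmov krkn mmr mrhkn zfg
Hunk 3: at line 3 remove [krkn,mmr] add [ajcq,fxvkb] -> 7 lines: gto rncpc xmov ajcq fxvkb mrhkn zfg
Hunk 4: at line 1 remove [xmov,ajcq] add [odod,wfm,ojnd] -> 8 lines: gto rncpc odod wfm ojnd fxvkb mrhkn zfg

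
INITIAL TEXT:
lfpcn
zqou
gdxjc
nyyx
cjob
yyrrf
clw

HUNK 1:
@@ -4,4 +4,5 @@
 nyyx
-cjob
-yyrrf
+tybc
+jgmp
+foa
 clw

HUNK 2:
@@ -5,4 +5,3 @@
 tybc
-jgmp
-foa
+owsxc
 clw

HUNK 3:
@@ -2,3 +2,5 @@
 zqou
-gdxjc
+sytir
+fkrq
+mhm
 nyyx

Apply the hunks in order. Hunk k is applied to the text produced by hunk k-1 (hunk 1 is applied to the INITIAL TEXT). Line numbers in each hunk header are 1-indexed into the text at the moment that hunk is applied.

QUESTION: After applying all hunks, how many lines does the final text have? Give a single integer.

Hunk 1: at line 4 remove [cjob,yyrrf] add [tybc,jgmp,foa] -> 8 lines: lfpcn zqou gdxjc nyyx tybc jgmp foa clw
Hunk 2: at line 5 remove [jgmp,foa] add [owsxc] -> 7 lines: lfpcn zqou gdxjc nyyx tybc owsxc clw
Hunk 3: at line 2 remove [gdxjc] add [sytir,fkrq,mhm] -> 9 lines: lfpcn zqou sytir fkrq mhm nyyx tybc owsxc clw
Final line count: 9

Answer: 9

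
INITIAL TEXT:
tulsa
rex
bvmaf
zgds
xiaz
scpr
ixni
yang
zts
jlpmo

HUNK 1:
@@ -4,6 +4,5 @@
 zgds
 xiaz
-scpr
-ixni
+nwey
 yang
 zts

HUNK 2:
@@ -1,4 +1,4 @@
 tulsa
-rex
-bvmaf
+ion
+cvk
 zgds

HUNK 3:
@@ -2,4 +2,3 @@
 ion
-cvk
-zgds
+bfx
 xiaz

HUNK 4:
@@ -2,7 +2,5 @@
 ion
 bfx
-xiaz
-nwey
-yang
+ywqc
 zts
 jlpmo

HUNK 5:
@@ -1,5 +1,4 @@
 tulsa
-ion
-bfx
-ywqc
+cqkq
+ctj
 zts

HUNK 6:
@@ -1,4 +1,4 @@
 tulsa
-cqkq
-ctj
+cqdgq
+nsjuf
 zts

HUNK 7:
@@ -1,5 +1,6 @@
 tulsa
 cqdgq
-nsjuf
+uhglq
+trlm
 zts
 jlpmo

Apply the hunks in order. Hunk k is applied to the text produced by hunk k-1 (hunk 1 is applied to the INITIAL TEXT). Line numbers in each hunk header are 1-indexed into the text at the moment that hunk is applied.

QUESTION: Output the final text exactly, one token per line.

Answer: tulsa
cqdgq
uhglq
trlm
zts
jlpmo

Derivation:
Hunk 1: at line 4 remove [scpr,ixni] add [nwey] -> 9 lines: tulsa rex bvmaf zgds xiaz nwey yang zts jlpmo
Hunk 2: at line 1 remove [rex,bvmaf] add [ion,cvk] -> 9 lines: tulsa ion cvk zgds xiaz nwey yang zts jlpmo
Hunk 3: at line 2 remove [cvk,zgds] add [bfx] -> 8 lines: tulsa ion bfx xiaz nwey yang zts jlpmo
Hunk 4: at line 2 remove [xiaz,nwey,yang] add [ywqc] -> 6 lines: tulsa ion bfx ywqc zts jlpmo
Hunk 5: at line 1 remove [ion,bfx,ywqc] add [cqkq,ctj] -> 5 lines: tulsa cqkq ctj zts jlpmo
Hunk 6: at line 1 remove [cqkq,ctj] add [cqdgq,nsjuf] -> 5 lines: tulsa cqdgq nsjuf zts jlpmo
Hunk 7: at line 1 remove [nsjuf] add [uhglq,trlm] -> 6 lines: tulsa cqdgq uhglq trlm zts jlpmo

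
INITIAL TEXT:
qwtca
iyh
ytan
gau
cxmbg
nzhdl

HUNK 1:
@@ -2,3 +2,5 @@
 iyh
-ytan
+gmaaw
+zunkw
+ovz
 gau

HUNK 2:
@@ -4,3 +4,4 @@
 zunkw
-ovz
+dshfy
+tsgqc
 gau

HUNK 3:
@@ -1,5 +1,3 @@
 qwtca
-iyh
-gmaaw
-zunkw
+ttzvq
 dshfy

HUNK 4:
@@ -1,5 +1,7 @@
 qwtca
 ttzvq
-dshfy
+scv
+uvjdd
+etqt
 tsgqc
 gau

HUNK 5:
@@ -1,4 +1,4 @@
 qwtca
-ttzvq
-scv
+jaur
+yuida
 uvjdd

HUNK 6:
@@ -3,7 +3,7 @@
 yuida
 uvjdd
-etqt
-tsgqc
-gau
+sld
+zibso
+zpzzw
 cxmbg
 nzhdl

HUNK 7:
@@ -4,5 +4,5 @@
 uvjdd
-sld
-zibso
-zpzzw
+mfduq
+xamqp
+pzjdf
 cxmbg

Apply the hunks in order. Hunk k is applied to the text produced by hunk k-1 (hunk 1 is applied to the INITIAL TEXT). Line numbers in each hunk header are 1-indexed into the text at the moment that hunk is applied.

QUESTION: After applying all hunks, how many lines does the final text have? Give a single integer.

Hunk 1: at line 2 remove [ytan] add [gmaaw,zunkw,ovz] -> 8 lines: qwtca iyh gmaaw zunkw ovz gau cxmbg nzhdl
Hunk 2: at line 4 remove [ovz] add [dshfy,tsgqc] -> 9 lines: qwtca iyh gmaaw zunkw dshfy tsgqc gau cxmbg nzhdl
Hunk 3: at line 1 remove [iyh,gmaaw,zunkw] add [ttzvq] -> 7 lines: qwtca ttzvq dshfy tsgqc gau cxmbg nzhdl
Hunk 4: at line 1 remove [dshfy] add [scv,uvjdd,etqt] -> 9 lines: qwtca ttzvq scv uvjdd etqt tsgqc gau cxmbg nzhdl
Hunk 5: at line 1 remove [ttzvq,scv] add [jaur,yuida] -> 9 lines: qwtca jaur yuida uvjdd etqt tsgqc gau cxmbg nzhdl
Hunk 6: at line 3 remove [etqt,tsgqc,gau] add [sld,zibso,zpzzw] -> 9 lines: qwtca jaur yuida uvjdd sld zibso zpzzw cxmbg nzhdl
Hunk 7: at line 4 remove [sld,zibso,zpzzw] add [mfduq,xamqp,pzjdf] -> 9 lines: qwtca jaur yuida uvjdd mfduq xamqp pzjdf cxmbg nzhdl
Final line count: 9

Answer: 9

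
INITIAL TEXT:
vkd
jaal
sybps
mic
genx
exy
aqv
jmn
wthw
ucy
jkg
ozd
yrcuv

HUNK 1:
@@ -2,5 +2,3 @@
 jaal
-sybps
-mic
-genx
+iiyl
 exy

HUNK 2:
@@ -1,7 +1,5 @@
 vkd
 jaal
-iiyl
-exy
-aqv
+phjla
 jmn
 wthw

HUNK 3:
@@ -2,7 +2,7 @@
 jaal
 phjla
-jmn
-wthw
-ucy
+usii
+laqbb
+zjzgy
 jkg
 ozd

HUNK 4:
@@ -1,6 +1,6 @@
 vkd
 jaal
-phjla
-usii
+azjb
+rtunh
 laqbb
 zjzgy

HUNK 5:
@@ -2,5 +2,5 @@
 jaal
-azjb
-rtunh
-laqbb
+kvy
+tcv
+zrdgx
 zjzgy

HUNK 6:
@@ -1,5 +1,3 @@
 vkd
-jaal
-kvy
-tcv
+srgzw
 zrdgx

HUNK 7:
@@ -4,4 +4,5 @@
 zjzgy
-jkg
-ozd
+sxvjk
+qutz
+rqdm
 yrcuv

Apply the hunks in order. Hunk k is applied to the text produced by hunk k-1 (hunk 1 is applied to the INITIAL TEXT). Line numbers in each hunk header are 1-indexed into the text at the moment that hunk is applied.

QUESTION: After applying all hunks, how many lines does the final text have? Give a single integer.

Answer: 8

Derivation:
Hunk 1: at line 2 remove [sybps,mic,genx] add [iiyl] -> 11 lines: vkd jaal iiyl exy aqv jmn wthw ucy jkg ozd yrcuv
Hunk 2: at line 1 remove [iiyl,exy,aqv] add [phjla] -> 9 lines: vkd jaal phjla jmn wthw ucy jkg ozd yrcuv
Hunk 3: at line 2 remove [jmn,wthw,ucy] add [usii,laqbb,zjzgy] -> 9 lines: vkd jaal phjla usii laqbb zjzgy jkg ozd yrcuv
Hunk 4: at line 1 remove [phjla,usii] add [azjb,rtunh] -> 9 lines: vkd jaal azjb rtunh laqbb zjzgy jkg ozd yrcuv
Hunk 5: at line 2 remove [azjb,rtunh,laqbb] add [kvy,tcv,zrdgx] -> 9 lines: vkd jaal kvy tcv zrdgx zjzgy jkg ozd yrcuv
Hunk 6: at line 1 remove [jaal,kvy,tcv] add [srgzw] -> 7 lines: vkd srgzw zrdgx zjzgy jkg ozd yrcuv
Hunk 7: at line 4 remove [jkg,ozd] add [sxvjk,qutz,rqdm] -> 8 lines: vkd srgzw zrdgx zjzgy sxvjk qutz rqdm yrcuv
Final line count: 8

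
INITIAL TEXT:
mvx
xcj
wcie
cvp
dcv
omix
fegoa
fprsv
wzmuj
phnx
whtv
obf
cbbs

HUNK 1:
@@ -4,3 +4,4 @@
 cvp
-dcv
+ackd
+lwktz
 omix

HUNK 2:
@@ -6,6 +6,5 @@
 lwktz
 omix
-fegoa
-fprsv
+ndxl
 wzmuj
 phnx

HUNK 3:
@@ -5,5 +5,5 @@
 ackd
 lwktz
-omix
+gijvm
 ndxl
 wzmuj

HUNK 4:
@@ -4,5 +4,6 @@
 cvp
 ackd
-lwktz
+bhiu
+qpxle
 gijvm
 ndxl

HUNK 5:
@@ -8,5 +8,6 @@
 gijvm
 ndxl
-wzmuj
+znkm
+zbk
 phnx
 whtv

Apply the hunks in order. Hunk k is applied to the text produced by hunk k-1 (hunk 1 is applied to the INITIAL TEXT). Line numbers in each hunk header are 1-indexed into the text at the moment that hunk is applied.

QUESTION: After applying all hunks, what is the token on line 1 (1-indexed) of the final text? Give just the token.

Answer: mvx

Derivation:
Hunk 1: at line 4 remove [dcv] add [ackd,lwktz] -> 14 lines: mvx xcj wcie cvp ackd lwktz omix fegoa fprsv wzmuj phnx whtv obf cbbs
Hunk 2: at line 6 remove [fegoa,fprsv] add [ndxl] -> 13 lines: mvx xcj wcie cvp ackd lwktz omix ndxl wzmuj phnx whtv obf cbbs
Hunk 3: at line 5 remove [omix] add [gijvm] -> 13 lines: mvx xcj wcie cvp ackd lwktz gijvm ndxl wzmuj phnx whtv obf cbbs
Hunk 4: at line 4 remove [lwktz] add [bhiu,qpxle] -> 14 lines: mvx xcj wcie cvp ackd bhiu qpxle gijvm ndxl wzmuj phnx whtv obf cbbs
Hunk 5: at line 8 remove [wzmuj] add [znkm,zbk] -> 15 lines: mvx xcj wcie cvp ackd bhiu qpxle gijvm ndxl znkm zbk phnx whtv obf cbbs
Final line 1: mvx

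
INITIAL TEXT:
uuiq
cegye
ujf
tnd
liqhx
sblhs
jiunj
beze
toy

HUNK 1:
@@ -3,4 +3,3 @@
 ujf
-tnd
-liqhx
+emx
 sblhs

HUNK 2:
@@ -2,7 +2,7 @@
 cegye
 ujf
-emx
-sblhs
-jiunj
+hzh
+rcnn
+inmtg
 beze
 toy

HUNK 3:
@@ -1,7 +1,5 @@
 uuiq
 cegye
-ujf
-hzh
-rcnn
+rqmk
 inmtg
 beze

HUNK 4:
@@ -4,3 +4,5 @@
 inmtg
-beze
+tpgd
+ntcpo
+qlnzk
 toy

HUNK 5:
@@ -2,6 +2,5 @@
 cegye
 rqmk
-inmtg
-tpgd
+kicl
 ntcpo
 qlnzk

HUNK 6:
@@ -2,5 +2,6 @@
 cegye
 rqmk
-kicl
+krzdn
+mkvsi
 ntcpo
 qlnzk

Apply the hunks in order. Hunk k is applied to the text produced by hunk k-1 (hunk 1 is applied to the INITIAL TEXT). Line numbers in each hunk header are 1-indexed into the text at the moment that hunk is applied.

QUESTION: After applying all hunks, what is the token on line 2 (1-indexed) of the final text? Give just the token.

Answer: cegye

Derivation:
Hunk 1: at line 3 remove [tnd,liqhx] add [emx] -> 8 lines: uuiq cegye ujf emx sblhs jiunj beze toy
Hunk 2: at line 2 remove [emx,sblhs,jiunj] add [hzh,rcnn,inmtg] -> 8 lines: uuiq cegye ujf hzh rcnn inmtg beze toy
Hunk 3: at line 1 remove [ujf,hzh,rcnn] add [rqmk] -> 6 lines: uuiq cegye rqmk inmtg beze toy
Hunk 4: at line 4 remove [beze] add [tpgd,ntcpo,qlnzk] -> 8 lines: uuiq cegye rqmk inmtg tpgd ntcpo qlnzk toy
Hunk 5: at line 2 remove [inmtg,tpgd] add [kicl] -> 7 lines: uuiq cegye rqmk kicl ntcpo qlnzk toy
Hunk 6: at line 2 remove [kicl] add [krzdn,mkvsi] -> 8 lines: uuiq cegye rqmk krzdn mkvsi ntcpo qlnzk toy
Final line 2: cegye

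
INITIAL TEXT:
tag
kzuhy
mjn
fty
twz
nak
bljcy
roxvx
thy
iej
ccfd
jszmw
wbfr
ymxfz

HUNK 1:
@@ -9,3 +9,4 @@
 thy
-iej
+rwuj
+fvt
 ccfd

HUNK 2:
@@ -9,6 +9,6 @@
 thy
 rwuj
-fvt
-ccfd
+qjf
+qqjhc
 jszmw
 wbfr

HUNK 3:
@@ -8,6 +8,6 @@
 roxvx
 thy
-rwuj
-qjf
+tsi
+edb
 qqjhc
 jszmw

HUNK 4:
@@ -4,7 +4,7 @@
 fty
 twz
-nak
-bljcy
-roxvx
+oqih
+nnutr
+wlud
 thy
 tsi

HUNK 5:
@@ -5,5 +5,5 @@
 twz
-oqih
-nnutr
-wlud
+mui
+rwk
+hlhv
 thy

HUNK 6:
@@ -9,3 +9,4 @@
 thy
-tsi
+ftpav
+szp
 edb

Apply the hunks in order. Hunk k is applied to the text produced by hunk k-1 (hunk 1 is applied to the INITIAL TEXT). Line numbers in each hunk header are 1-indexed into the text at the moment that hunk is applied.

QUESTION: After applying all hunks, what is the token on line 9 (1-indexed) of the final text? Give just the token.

Answer: thy

Derivation:
Hunk 1: at line 9 remove [iej] add [rwuj,fvt] -> 15 lines: tag kzuhy mjn fty twz nak bljcy roxvx thy rwuj fvt ccfd jszmw wbfr ymxfz
Hunk 2: at line 9 remove [fvt,ccfd] add [qjf,qqjhc] -> 15 lines: tag kzuhy mjn fty twz nak bljcy roxvx thy rwuj qjf qqjhc jszmw wbfr ymxfz
Hunk 3: at line 8 remove [rwuj,qjf] add [tsi,edb] -> 15 lines: tag kzuhy mjn fty twz nak bljcy roxvx thy tsi edb qqjhc jszmw wbfr ymxfz
Hunk 4: at line 4 remove [nak,bljcy,roxvx] add [oqih,nnutr,wlud] -> 15 lines: tag kzuhy mjn fty twz oqih nnutr wlud thy tsi edb qqjhc jszmw wbfr ymxfz
Hunk 5: at line 5 remove [oqih,nnutr,wlud] add [mui,rwk,hlhv] -> 15 lines: tag kzuhy mjn fty twz mui rwk hlhv thy tsi edb qqjhc jszmw wbfr ymxfz
Hunk 6: at line 9 remove [tsi] add [ftpav,szp] -> 16 lines: tag kzuhy mjn fty twz mui rwk hlhv thy ftpav szp edb qqjhc jszmw wbfr ymxfz
Final line 9: thy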